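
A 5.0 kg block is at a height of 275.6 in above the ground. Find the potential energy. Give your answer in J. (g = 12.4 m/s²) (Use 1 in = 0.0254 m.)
Convert to SI: m = 5.0 kg, h = 7.00024 m
PE = mgh = (5.0)(12.4)(7.00024) = 434.0 J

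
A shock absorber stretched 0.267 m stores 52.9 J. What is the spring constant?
k = 2·PE/x² = 2·52.9/(0.267)² = 1484 N/m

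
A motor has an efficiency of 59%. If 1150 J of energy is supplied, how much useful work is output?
W_out = η·W_in = 0.59·1150 = 678.5 J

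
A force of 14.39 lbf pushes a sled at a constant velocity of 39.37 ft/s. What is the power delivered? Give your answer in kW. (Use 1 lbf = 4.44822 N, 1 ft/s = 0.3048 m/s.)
Convert to SI: F = 64.0099 N, v = 12.0 m/s
P = Fv = (64.0099)(12.0) = 768.117 W = 0.7681 kW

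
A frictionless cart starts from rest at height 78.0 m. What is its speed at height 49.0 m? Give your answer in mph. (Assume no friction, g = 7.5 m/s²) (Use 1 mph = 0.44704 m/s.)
mgh₁ = mgh₂ + ½mv² ⇒ v = √(2g(h₁−h₂)) = √(2·7.5·29.0) = 20.8567 m/s = 46.66 mph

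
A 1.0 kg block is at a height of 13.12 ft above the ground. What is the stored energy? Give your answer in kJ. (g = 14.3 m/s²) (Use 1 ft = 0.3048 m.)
Convert to SI: m = 1.0 kg, h = 3.99898 m
PE = mgh = (1.0)(14.3)(3.99898) = 57.1854 J = 0.05719 kJ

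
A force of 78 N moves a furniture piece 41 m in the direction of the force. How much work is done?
W = F·d = (78)(41) = 3198 J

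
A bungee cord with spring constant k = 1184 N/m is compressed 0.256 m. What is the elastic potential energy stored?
PE = ½kx² = ½(1184)(0.256)² = 38.8 J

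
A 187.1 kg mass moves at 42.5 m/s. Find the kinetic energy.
KE = ½mv² = ½(187.1)(42.5)² = 169000 J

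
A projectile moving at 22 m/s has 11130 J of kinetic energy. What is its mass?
m = 2·KE/v² = 2·11130/(22)² = 45.99 kg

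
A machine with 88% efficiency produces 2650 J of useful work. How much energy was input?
W_in = W_out/η = 2650/0.88 = 3011 J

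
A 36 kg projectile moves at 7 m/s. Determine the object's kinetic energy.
KE = ½mv² = ½(36)(7)² = 882.0 J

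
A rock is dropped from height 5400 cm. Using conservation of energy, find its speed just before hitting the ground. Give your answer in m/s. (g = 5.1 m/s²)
Convert to SI: h = 54.0 m
mgh = ½mv² ⇒ v = √(2gh) = √(2·5.1·54.0) = 23.47 m/s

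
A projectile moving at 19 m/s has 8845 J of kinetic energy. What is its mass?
m = 2·KE/v² = 2·8845/(19)² = 49.0 kg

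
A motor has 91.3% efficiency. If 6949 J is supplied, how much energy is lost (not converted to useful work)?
W_lost = W_in(1 − η) = 6949·(1 − 0.913) = 604.6 J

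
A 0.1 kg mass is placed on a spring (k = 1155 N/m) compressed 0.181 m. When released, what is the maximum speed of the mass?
½kx² = ½mv² ⇒ v = x√(k/m) = (0.181)√(1155/0.1) = 19.45 m/s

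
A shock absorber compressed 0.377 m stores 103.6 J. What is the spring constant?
k = 2·PE/x² = 2·103.6/(0.377)² = 1458 N/m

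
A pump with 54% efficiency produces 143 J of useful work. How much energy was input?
W_in = W_out/η = 143/0.54 = 264.8 J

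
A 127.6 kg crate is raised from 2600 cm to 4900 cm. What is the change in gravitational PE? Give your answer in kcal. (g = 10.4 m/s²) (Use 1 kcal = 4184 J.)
Convert to SI: m = 127.6 kg, Δh = 23.0 m
ΔPE = mgΔh = (127.6)(10.4)(23.0) = 30521.9 J = 7.295 kcal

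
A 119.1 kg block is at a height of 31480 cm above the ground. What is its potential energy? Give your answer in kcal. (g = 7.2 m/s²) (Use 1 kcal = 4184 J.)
Convert to SI: m = 119.1 kg, h = 314.8 m
PE = mgh = (119.1)(7.2)(314.8) = 269947 J = 64.52 kcal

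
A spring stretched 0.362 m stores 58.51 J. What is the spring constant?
k = 2·PE/x² = 2·58.51/(0.362)² = 893.0 N/m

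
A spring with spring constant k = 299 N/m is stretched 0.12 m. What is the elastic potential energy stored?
PE = ½kx² = ½(299)(0.12)² = 2.153 J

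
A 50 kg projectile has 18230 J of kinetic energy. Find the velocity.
v = √(2·KE/m) = √(2·18230/50) = 27.0 m/s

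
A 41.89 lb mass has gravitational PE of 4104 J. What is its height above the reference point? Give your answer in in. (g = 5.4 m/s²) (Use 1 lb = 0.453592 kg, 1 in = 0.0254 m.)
Convert to SI: m = 19.001 kg, PE = 4104.0 J
h = PE/(mg) = 4104.0/(19.001·5.4) = 39.998 m = 1575 in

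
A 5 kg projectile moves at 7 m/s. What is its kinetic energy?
KE = ½mv² = ½(5)(7)² = 122.5 J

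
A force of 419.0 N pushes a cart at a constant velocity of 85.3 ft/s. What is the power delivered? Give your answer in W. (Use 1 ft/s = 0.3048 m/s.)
Convert to SI: F = 419.0 N, v = 25.9994 m/s
P = Fv = (419.0)(25.9994) = 10890 W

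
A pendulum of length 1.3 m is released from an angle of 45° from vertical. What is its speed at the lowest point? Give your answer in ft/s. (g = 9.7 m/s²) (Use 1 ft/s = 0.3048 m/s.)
h = L(1 − cosθ) = 1.3(1 − cos45°) = 0.380761 m
v = √(2gh) = √(2·9.7·0.380761) = 2.71786 m/s = 8.917 ft/s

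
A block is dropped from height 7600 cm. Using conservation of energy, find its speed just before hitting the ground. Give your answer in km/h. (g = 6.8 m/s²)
Convert to SI: h = 76.0 m
mgh = ½mv² ⇒ v = √(2gh) = √(2·6.8·76.0) = 32.1497 m/s = 115.7 km/h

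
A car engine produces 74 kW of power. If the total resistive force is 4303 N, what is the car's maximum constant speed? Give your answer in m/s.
P = Fv ⇒ v = P/F = 74000 W/4303.0 N = 17.2 m/s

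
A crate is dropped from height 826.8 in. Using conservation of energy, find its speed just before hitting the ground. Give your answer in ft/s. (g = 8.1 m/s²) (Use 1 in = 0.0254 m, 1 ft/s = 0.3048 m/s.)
Convert to SI: h = 21.0007 m
mgh = ½mv² ⇒ v = √(2gh) = √(2·8.1·21.0007) = 18.4448 m/s = 60.51 ft/s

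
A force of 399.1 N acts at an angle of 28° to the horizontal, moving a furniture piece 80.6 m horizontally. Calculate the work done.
W = F·d·cosθ = (399.1)(80.6)cos(28°) = 28400 J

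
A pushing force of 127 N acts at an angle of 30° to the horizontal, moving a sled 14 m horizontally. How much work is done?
W = F·d·cosθ = (127)(14)cos(30°) = 1540 J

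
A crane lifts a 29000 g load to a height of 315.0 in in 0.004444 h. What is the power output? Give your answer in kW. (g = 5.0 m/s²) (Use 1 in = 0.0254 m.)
Convert to SI: m = 29.0 kg, h = 8.001 m, t = 15.9984 s
P = mgh/t = (29.0)(5.0)(8.001)/15.9984 = 72.5163 W = 0.07252 kW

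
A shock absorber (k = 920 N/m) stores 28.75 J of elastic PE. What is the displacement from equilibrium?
x = √(2·PE/k) = √(2·28.75/920) = 0.25 m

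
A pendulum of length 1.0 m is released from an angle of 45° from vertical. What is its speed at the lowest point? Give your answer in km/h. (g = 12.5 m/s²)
h = L(1 − cosθ) = 1.0(1 − cos45°) = 0.292893 m
v = √(2gh) = √(2·12.5·0.292893) = 2.70598 m/s = 9.742 km/h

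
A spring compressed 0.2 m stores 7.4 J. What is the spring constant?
k = 2·PE/x² = 2·7.4/(0.2)² = 370.0 N/m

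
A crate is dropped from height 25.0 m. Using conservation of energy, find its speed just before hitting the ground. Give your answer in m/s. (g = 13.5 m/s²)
mgh = ½mv² ⇒ v = √(2gh) = √(2·13.5·25.0) = 25.98 m/s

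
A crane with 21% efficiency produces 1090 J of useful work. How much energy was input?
W_in = W_out/η = 1090/0.21 = 5190 J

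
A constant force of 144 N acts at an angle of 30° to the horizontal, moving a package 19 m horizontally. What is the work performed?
W = F·d·cosθ = (144)(19)cos(30°) = 2369 J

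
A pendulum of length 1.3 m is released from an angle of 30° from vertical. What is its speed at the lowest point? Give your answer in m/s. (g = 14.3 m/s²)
h = L(1 − cosθ) = 1.3(1 − cos30°) = 0.174167 m
v = √(2gh) = √(2·14.3·0.174167) = 2.232 m/s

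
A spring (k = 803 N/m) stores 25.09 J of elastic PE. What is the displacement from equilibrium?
x = √(2·PE/k) = √(2·25.09/803) = 0.25 m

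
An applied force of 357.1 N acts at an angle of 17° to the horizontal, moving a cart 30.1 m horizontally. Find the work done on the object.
W = F·d·cosθ = (357.1)(30.1)cos(17°) = 10280 J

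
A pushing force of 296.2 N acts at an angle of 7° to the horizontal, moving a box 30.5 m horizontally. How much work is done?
W = F·d·cosθ = (296.2)(30.5)cos(7°) = 8967 J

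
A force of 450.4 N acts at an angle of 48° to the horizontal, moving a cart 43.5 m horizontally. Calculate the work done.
W = F·d·cosθ = (450.4)(43.5)cos(48°) = 13110 J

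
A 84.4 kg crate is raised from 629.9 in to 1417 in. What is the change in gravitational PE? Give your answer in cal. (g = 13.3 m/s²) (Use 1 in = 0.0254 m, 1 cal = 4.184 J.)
Convert to SI: m = 84.4 kg, Δh = 19.9923 m
ΔPE = mgΔh = (84.4)(13.3)(19.9923) = 22441.8 J = 5364 cal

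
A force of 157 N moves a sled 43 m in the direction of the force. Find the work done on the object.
W = F·d = (157)(43) = 6751 J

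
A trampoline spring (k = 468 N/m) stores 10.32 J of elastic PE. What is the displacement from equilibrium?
x = √(2·PE/k) = √(2·10.32/468) = 0.21 m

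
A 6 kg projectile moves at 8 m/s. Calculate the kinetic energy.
KE = ½mv² = ½(6)(8)² = 192.0 J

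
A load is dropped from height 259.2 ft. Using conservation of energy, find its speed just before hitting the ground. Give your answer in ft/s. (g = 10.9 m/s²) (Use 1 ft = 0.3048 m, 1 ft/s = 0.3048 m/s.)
Convert to SI: h = 79.0042 m
mgh = ½mv² ⇒ v = √(2gh) = √(2·10.9·79.0042) = 41.5005 m/s = 136.2 ft/s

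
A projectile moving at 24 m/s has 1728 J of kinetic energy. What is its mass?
m = 2·KE/v² = 2·1728/(24)² = 6.0 kg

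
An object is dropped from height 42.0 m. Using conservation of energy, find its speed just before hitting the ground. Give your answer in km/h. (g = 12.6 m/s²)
mgh = ½mv² ⇒ v = √(2gh) = √(2·12.6·42.0) = 32.5331 m/s = 117.1 km/h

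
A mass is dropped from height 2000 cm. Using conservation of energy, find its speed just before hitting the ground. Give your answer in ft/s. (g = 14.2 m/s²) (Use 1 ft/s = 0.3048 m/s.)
Convert to SI: h = 20.0 m
mgh = ½mv² ⇒ v = √(2gh) = √(2·14.2·20.0) = 23.8328 m/s = 78.19 ft/s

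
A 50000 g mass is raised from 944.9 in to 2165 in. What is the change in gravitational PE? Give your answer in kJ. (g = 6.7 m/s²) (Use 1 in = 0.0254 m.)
Convert to SI: m = 50.0 kg, Δh = 30.9905 m
ΔPE = mgΔh = (50.0)(6.7)(30.9905) = 10381.8 J = 10.38 kJ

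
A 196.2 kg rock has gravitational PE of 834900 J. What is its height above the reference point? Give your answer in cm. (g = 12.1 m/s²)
h = PE/(mg) = 834900/(196.2·12.1) = 351.682 m = 35170 cm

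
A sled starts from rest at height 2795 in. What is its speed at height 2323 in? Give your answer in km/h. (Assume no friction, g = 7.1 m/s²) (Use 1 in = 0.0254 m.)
Convert to SI: h₁−h₂ = 11.9888 m
mgh₁ = mgh₂ + ½mv² ⇒ v = √(2g(h₁−h₂)) = √(2·7.1·11.9888) = 13.0476 m/s = 46.97 km/h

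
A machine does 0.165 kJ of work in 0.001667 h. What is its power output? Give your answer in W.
Convert to SI: W = 165.0 J, t = 6.0012 s
P = W/t = 165.0/6.0012 = 27.49 W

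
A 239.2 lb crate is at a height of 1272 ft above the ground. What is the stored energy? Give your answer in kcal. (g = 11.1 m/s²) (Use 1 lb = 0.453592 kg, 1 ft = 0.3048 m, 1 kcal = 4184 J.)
Convert to SI: m = 108.499 kg, h = 387.706 m
PE = mgh = (108.499)(11.1)(387.706) = 466930 J = 111.6 kcal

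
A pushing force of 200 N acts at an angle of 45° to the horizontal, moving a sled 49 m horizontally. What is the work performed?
W = F·d·cosθ = (200)(49)cos(45°) = 6930 J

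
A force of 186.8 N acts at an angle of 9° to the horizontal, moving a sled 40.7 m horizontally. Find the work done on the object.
W = F·d·cosθ = (186.8)(40.7)cos(9°) = 7509 J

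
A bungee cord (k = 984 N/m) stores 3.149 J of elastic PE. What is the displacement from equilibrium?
x = √(2·PE/k) = √(2·3.149/984) = 0.08 m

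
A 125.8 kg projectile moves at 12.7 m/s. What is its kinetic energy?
KE = ½mv² = ½(125.8)(12.7)² = 10150 J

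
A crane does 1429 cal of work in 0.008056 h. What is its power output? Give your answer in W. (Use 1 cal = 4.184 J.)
Convert to SI: W = 5978.94 J, t = 29.0016 s
P = W/t = 5978.94/29.0016 = 206.2 W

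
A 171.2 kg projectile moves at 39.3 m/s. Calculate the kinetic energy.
KE = ½mv² = ½(171.2)(39.3)² = 132200 J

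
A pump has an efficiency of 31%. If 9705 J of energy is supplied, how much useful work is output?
W_out = η·W_in = 0.31·9705 = 3008.55 J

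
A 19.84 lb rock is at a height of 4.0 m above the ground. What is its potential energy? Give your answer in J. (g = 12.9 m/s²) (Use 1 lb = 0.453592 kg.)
Convert to SI: m = 8.99927 kg, h = 4.0 m
PE = mgh = (8.99927)(12.9)(4.0) = 464.4 J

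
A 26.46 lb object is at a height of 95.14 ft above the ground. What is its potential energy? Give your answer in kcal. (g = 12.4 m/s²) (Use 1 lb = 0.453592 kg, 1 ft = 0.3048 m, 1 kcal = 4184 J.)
Convert to SI: m = 12.002 kg, h = 28.9987 m
PE = mgh = (12.002)(12.4)(28.9987) = 4315.74 J = 1.031 kcal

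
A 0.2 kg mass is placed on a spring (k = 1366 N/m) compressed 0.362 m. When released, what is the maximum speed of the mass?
½kx² = ½mv² ⇒ v = x√(k/m) = (0.362)√(1366/0.2) = 29.92 m/s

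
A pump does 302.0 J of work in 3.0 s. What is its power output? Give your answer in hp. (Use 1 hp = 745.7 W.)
P = W/t = 302.0/3.0 = 100.667 W = 0.135 hp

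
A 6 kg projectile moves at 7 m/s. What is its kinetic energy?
KE = ½mv² = ½(6)(7)² = 147.0 J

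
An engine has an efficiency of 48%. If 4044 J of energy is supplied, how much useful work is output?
W_out = η·W_in = 0.48·4044 = 1941.12 J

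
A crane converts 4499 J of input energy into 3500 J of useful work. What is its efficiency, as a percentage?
η = W_out/W_in = 3500/4499 = 77.8%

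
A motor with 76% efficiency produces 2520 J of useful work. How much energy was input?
W_in = W_out/η = 2520/0.76 = 3316 J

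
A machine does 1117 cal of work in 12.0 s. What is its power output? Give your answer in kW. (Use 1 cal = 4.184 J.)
Convert to SI: W = 4673.53 J, t = 12.0 s
P = W/t = 4673.53/12.0 = 389.461 W = 0.3895 kW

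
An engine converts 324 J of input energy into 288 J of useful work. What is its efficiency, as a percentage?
η = W_out/W_in = 288/324 = 88.89%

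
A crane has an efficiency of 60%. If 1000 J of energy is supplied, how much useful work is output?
W_out = η·W_in = 0.6·1000 = 600.0 J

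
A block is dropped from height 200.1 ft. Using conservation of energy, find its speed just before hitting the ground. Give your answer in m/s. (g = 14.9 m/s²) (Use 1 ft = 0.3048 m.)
Convert to SI: h = 60.9905 m
mgh = ½mv² ⇒ v = √(2gh) = √(2·14.9·60.9905) = 42.63 m/s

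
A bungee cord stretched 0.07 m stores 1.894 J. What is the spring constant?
k = 2·PE/x² = 2·1.894/(0.07)² = 773.1 N/m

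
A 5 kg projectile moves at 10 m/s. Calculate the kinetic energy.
KE = ½mv² = ½(5)(10)² = 250.0 J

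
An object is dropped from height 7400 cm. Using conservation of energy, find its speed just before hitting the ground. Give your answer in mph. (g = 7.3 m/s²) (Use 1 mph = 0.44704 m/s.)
Convert to SI: h = 74.0 m
mgh = ½mv² ⇒ v = √(2gh) = √(2·7.3·74.0) = 32.8694 m/s = 73.53 mph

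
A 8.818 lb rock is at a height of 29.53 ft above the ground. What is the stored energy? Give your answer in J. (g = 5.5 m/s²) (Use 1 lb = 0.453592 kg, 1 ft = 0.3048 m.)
Convert to SI: m = 3.99977 kg, h = 9.00074 m
PE = mgh = (3.99977)(5.5)(9.00074) = 198.0 J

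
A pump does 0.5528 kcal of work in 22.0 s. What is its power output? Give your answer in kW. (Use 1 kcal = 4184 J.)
Convert to SI: W = 2312.92 J, t = 22.0 s
P = W/t = 2312.92/22.0 = 105.133 W = 0.1051 kW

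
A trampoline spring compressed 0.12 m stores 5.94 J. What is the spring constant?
k = 2·PE/x² = 2·5.94/(0.12)² = 825.0 N/m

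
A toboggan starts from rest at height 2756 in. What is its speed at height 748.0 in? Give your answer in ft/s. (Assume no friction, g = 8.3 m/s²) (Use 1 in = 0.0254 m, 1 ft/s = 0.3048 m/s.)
Convert to SI: h₁−h₂ = 51.0032 m
mgh₁ = mgh₂ + ½mv² ⇒ v = √(2g(h₁−h₂)) = √(2·8.3·51.0032) = 29.0973 m/s = 95.46 ft/s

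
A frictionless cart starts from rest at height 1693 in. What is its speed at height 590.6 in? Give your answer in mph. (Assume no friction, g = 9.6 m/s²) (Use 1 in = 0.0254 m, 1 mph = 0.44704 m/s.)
Convert to SI: h₁−h₂ = 28.001 m
mgh₁ = mgh₂ + ½mv² ⇒ v = √(2g(h₁−h₂)) = √(2·9.6·28.001) = 23.1866 m/s = 51.87 mph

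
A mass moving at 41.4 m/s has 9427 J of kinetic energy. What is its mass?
m = 2·KE/v² = 2·9427/(41.4)² = 11.0 kg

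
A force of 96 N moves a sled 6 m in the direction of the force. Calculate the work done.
W = F·d = (96)(6) = 576.0 J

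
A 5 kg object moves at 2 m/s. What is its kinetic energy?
KE = ½mv² = ½(5)(2)² = 10.0 J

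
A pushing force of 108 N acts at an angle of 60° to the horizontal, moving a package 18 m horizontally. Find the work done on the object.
W = F·d·cosθ = (108)(18)cos(60°) = 972.0 J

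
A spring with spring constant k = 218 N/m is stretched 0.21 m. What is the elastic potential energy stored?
PE = ½kx² = ½(218)(0.21)² = 4.807 J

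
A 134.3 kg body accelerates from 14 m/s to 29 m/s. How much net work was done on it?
W = ΔKE = ½m(v₂² − v₁²) = ½(134.3)(29² − 14²) = 43311.75 J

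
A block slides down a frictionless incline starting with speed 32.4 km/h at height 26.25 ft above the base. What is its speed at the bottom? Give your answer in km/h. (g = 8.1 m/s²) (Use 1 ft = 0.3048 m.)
Convert to SI: v₀ = 9.0 m/s, h = 8.001 m
½mv₀² + mgh = ½mv² ⇒ v = √(v₀² + 2gh) = √(9.0² + 2·8.1·8.001) = 14.5126 m/s = 52.25 km/h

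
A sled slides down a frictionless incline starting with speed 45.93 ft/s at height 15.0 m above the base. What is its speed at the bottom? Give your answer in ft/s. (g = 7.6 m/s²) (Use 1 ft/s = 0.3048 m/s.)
Convert to SI: v₀ = 13.9995 m/s, h = 15.0 m
½mv₀² + mgh = ½mv² ⇒ v = √(v₀² + 2gh) = √(13.9995² + 2·7.6·15.0) = 20.5909 m/s = 67.56 ft/s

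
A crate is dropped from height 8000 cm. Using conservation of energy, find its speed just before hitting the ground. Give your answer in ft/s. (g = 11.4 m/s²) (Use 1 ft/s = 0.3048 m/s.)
Convert to SI: h = 80.0 m
mgh = ½mv² ⇒ v = √(2gh) = √(2·11.4·80.0) = 42.7083 m/s = 140.1 ft/s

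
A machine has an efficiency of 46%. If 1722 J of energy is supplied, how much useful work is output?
W_out = η·W_in = 0.46·1722 = 792.12 J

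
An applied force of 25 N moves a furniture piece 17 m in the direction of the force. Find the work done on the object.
W = F·d = (25)(17) = 425.0 J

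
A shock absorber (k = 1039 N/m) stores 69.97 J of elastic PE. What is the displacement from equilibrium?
x = √(2·PE/k) = √(2·69.97/1039) = 0.367 m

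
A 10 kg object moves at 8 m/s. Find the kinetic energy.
KE = ½mv² = ½(10)(8)² = 320.0 J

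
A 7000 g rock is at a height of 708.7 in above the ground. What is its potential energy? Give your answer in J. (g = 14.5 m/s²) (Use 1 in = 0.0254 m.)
Convert to SI: m = 7.0 kg, h = 18.001 m
PE = mgh = (7.0)(14.5)(18.001) = 1827 J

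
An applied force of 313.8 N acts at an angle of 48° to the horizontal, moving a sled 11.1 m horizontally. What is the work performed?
W = F·d·cosθ = (313.8)(11.1)cos(48°) = 2331 J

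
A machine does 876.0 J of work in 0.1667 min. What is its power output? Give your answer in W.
Convert to SI: W = 876.0 J, t = 10.002 s
P = W/t = 876.0/10.002 = 87.58 W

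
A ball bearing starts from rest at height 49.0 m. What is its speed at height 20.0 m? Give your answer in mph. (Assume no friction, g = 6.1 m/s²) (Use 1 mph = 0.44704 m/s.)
mgh₁ = mgh₂ + ½mv² ⇒ v = √(2g(h₁−h₂)) = √(2·6.1·29.0) = 18.8096 m/s = 42.08 mph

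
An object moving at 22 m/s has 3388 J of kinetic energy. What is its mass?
m = 2·KE/v² = 2·3388/(22)² = 14.0 kg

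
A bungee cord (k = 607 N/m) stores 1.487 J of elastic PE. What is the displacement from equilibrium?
x = √(2·PE/k) = √(2·1.487/607) = 0.07 m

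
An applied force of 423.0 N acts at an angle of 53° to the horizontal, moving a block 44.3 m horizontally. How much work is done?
W = F·d·cosθ = (423.0)(44.3)cos(53°) = 11280 J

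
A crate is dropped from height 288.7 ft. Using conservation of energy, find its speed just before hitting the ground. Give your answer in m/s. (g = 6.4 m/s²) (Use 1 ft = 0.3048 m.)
Convert to SI: h = 87.9958 m
mgh = ½mv² ⇒ v = √(2gh) = √(2·6.4·87.9958) = 33.56 m/s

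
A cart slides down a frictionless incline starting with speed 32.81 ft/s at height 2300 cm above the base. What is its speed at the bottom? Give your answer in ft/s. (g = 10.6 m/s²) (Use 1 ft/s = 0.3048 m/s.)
Convert to SI: v₀ = 10.0005 m/s, h = 23.0 m
½mv₀² + mgh = ½mv² ⇒ v = √(v₀² + 2gh) = √(10.0005² + 2·10.6·23.0) = 24.2407 m/s = 79.53 ft/s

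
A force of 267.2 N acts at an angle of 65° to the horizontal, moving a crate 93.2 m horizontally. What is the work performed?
W = F·d·cosθ = (267.2)(93.2)cos(65°) = 10520 J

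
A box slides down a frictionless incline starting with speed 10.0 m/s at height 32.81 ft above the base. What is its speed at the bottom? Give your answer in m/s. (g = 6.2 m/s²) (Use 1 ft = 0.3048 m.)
Convert to SI: v₀ = 10.0 m/s, h = 10.0005 m
½mv₀² + mgh = ½mv² ⇒ v = √(v₀² + 2gh) = √(10.0² + 2·6.2·10.0005) = 14.97 m/s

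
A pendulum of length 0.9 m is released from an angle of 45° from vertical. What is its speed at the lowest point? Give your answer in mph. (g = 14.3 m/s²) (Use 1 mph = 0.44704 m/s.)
h = L(1 − cosθ) = 0.9(1 − cos45°) = 0.263604 m
v = √(2gh) = √(2·14.3·0.263604) = 2.74574 m/s = 6.142 mph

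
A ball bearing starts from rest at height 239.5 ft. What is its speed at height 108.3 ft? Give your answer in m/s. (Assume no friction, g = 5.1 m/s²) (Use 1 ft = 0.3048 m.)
Convert to SI: h₁−h₂ = 39.9898 m
mgh₁ = mgh₂ + ½mv² ⇒ v = √(2g(h₁−h₂)) = √(2·5.1·39.9898) = 20.2 m/s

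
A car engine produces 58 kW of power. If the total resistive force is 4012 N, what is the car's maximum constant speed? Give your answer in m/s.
P = Fv ⇒ v = P/F = 58000 W/4012.0 N = 14.46 m/s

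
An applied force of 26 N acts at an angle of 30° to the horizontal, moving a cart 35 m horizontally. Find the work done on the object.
W = F·d·cosθ = (26)(35)cos(30°) = 788.1 J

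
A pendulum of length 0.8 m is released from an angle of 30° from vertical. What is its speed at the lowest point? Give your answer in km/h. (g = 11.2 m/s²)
h = L(1 − cosθ) = 0.8(1 − cos30°) = 0.10718 m
v = √(2gh) = √(2·11.2·0.10718) = 1.54946 m/s = 5.578 km/h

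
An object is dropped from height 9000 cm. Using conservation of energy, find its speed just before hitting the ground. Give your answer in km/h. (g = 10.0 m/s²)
Convert to SI: h = 90.0 m
mgh = ½mv² ⇒ v = √(2gh) = √(2·10.0·90.0) = 42.4264 m/s = 152.7 km/h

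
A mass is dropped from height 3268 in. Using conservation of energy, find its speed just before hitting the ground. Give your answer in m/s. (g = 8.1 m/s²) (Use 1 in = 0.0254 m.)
Convert to SI: h = 83.0072 m
mgh = ½mv² ⇒ v = √(2gh) = √(2·8.1·83.0072) = 36.67 m/s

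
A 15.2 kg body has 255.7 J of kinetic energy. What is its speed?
v = √(2·KE/m) = √(2·255.7/15.2) = 5.8 m/s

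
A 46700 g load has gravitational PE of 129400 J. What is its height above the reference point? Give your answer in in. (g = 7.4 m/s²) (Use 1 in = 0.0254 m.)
Convert to SI: m = 46.7 kg, PE = 129400 J
h = PE/(mg) = 129400/(46.7·7.4) = 374.443 m = 14740 in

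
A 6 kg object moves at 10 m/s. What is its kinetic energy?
KE = ½mv² = ½(6)(10)² = 300.0 J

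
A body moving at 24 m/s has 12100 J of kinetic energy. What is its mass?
m = 2·KE/v² = 2·12100/(24)² = 42.01 kg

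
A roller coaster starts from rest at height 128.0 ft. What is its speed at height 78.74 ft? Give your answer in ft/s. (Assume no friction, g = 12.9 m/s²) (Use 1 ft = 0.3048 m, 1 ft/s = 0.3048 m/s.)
Convert to SI: h₁−h₂ = 15.0144 m
mgh₁ = mgh₂ + ½mv² ⇒ v = √(2g(h₁−h₂)) = √(2·12.9·15.0144) = 19.6818 m/s = 64.57 ft/s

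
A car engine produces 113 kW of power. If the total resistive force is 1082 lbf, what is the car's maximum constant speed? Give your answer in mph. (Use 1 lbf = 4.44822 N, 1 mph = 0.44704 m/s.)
Convert to SI: F = 4812.97 N
P = Fv ⇒ v = P/F = 113000 W/4812.97 N = 23.4782 m/s = 52.52 mph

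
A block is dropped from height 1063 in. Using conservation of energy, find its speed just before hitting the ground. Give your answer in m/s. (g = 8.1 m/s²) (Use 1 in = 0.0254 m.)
Convert to SI: h = 27.0002 m
mgh = ½mv² ⇒ v = √(2gh) = √(2·8.1·27.0002) = 20.91 m/s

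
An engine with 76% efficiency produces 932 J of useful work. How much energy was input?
W_in = W_out/η = 932/0.76 = 1226 J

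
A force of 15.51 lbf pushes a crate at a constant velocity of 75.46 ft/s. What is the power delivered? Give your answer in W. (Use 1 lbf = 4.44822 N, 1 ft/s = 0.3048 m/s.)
Convert to SI: F = 68.9919 N, v = 23.0002 m/s
P = Fv = (68.9919)(23.0002) = 1587 W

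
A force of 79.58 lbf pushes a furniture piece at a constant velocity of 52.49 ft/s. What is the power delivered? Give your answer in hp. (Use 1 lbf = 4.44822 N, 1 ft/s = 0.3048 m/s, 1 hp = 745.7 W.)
Convert to SI: F = 353.989 N, v = 15.999 m/s
P = Fv = (353.989)(15.999) = 5663.46 W = 7.595 hp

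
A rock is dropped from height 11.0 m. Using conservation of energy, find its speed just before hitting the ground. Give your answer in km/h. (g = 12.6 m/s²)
mgh = ½mv² ⇒ v = √(2gh) = √(2·12.6·11.0) = 16.6493 m/s = 59.94 km/h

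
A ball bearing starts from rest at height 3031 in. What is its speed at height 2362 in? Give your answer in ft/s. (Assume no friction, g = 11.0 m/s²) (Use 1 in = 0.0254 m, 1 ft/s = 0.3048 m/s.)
Convert to SI: h₁−h₂ = 16.9926 m
mgh₁ = mgh₂ + ½mv² ⇒ v = √(2g(h₁−h₂)) = √(2·11.0·16.9926) = 19.3349 m/s = 63.43 ft/s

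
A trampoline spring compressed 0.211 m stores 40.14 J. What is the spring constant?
k = 2·PE/x² = 2·40.14/(0.211)² = 1803 N/m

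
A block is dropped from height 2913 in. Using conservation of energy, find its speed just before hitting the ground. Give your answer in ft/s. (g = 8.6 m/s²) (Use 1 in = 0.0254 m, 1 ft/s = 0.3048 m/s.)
Convert to SI: h = 73.9902 m
mgh = ½mv² ⇒ v = √(2gh) = √(2·8.6·73.9902) = 35.674 m/s = 117.0 ft/s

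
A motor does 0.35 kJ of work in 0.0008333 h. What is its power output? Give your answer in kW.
Convert to SI: W = 350.0 J, t = 2.99988 s
P = W/t = 350.0/2.99988 = 116.671 W = 0.1167 kW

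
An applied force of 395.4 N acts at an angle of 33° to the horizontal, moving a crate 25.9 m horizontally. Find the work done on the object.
W = F·d·cosθ = (395.4)(25.9)cos(33°) = 8589 J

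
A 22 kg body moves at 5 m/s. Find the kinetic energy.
KE = ½mv² = ½(22)(5)² = 275.0 J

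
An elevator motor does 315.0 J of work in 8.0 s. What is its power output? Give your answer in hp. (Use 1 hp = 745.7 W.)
P = W/t = 315.0/8.0 = 39.375 W = 0.0528 hp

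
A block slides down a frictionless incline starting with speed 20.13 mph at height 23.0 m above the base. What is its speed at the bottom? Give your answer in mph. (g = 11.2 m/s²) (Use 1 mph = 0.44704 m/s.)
Convert to SI: v₀ = 8.99892 m/s, h = 23.0 m
½mv₀² + mgh = ½mv² ⇒ v = √(v₀² + 2gh) = √(8.99892² + 2·11.2·23.0) = 24.4168 m/s = 54.62 mph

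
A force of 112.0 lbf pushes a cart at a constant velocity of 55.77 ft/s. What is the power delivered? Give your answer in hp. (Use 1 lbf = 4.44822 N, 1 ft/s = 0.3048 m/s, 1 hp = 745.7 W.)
Convert to SI: F = 498.201 N, v = 16.9987 m/s
P = Fv = (498.201)(16.9987) = 8468.76 W = 11.36 hp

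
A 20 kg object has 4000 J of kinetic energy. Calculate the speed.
v = √(2·KE/m) = √(2·4000/20) = 20.0 m/s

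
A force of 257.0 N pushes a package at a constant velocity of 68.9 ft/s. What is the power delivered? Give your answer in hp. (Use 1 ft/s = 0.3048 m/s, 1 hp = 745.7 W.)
Convert to SI: F = 257.0 N, v = 21.0007 m/s
P = Fv = (257.0)(21.0007) = 5397.19 W = 7.238 hp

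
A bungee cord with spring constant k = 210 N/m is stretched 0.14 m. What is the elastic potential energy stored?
PE = ½kx² = ½(210)(0.14)² = 2.058 J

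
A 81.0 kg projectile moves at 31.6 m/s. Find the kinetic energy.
KE = ½mv² = ½(81.0)(31.6)² = 40440 J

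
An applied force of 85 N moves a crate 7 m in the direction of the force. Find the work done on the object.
W = F·d = (85)(7) = 595.0 J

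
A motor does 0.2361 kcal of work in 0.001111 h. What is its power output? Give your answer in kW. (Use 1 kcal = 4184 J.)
Convert to SI: W = 987.842 J, t = 3.9996 s
P = W/t = 987.842/3.9996 = 246.985 W = 0.247 kW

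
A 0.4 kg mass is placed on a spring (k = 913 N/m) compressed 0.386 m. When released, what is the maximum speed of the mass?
½kx² = ½mv² ⇒ v = x√(k/m) = (0.386)√(913/0.4) = 18.44 m/s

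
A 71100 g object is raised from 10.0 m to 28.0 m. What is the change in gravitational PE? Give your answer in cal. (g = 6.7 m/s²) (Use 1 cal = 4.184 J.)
Convert to SI: m = 71.1 kg, Δh = 18.0 m
ΔPE = mgΔh = (71.1)(6.7)(18.0) = 8574.66 J = 2049 cal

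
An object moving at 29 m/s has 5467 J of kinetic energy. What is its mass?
m = 2·KE/v² = 2·5467/(29)² = 13.0 kg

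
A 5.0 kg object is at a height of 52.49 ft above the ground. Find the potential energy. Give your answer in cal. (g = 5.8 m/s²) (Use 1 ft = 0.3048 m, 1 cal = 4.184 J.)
Convert to SI: m = 5.0 kg, h = 15.999 m
PE = mgh = (5.0)(5.8)(15.999) = 463.97 J = 110.9 cal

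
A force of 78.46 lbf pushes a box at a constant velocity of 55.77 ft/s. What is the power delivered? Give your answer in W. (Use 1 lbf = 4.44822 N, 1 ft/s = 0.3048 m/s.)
Convert to SI: F = 349.007 N, v = 16.9987 m/s
P = Fv = (349.007)(16.9987) = 5933 W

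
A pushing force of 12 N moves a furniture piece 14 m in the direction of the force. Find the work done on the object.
W = F·d = (12)(14) = 168.0 J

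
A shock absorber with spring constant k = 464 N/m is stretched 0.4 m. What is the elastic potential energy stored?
PE = ½kx² = ½(464)(0.4)² = 37.12 J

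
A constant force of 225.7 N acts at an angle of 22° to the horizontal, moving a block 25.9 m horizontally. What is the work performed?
W = F·d·cosθ = (225.7)(25.9)cos(22°) = 5420 J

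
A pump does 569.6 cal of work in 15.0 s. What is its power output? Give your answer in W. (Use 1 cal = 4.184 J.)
Convert to SI: W = 2383.21 J, t = 15.0 s
P = W/t = 2383.21/15.0 = 158.9 W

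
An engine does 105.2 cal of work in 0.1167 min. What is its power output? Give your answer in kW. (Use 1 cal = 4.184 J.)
Convert to SI: W = 440.157 J, t = 7.002 s
P = W/t = 440.157/7.002 = 62.8616 W = 0.06286 kW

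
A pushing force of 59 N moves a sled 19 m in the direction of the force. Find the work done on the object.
W = F·d = (59)(19) = 1121 J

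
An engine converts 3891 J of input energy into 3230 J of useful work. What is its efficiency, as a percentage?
η = W_out/W_in = 3230/3891 = 83.01%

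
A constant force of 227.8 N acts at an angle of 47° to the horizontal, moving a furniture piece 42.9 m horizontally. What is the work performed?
W = F·d·cosθ = (227.8)(42.9)cos(47°) = 6665 J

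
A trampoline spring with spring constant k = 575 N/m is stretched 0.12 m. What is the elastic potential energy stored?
PE = ½kx² = ½(575)(0.12)² = 4.14 J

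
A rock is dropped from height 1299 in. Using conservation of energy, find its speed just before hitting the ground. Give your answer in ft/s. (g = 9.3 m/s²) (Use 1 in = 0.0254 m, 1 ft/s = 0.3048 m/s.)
Convert to SI: h = 32.9946 m
mgh = ½mv² ⇒ v = √(2gh) = √(2·9.3·32.9946) = 24.773 m/s = 81.28 ft/s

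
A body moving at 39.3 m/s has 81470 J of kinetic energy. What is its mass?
m = 2·KE/v² = 2·81470/(39.3)² = 105.5 kg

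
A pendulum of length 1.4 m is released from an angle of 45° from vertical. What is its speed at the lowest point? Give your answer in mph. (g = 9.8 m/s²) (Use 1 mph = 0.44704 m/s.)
h = L(1 − cosθ) = 1.4(1 − cos45°) = 0.410051 m
v = √(2gh) = √(2·9.8·0.410051) = 2.83496 m/s = 6.342 mph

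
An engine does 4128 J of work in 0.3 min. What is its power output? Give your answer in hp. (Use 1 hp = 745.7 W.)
Convert to SI: W = 4128.0 J, t = 18.0 s
P = W/t = 4128.0/18.0 = 229.333 W = 0.3075 hp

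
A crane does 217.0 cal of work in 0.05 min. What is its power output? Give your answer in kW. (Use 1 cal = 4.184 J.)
Convert to SI: W = 907.928 J, t = 3.0 s
P = W/t = 907.928/3.0 = 302.643 W = 0.3026 kW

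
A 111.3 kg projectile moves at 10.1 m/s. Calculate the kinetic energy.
KE = ½mv² = ½(111.3)(10.1)² = 5677 J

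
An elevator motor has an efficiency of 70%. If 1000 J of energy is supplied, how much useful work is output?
W_out = η·W_in = 0.7·1000 = 700.0 J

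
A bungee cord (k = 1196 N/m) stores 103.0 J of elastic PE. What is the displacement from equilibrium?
x = √(2·PE/k) = √(2·103.0/1196) = 0.415 m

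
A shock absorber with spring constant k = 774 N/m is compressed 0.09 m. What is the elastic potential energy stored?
PE = ½kx² = ½(774)(0.09)² = 3.135 J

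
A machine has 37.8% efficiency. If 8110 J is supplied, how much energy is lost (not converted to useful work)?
W_lost = W_in(1 − η) = 8110·(1 − 0.378) = 5044 J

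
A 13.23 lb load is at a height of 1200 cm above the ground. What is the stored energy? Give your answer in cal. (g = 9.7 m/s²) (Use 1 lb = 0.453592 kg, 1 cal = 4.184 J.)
Convert to SI: m = 6.00102 kg, h = 12.0 m
PE = mgh = (6.00102)(9.7)(12.0) = 698.519 J = 167.0 cal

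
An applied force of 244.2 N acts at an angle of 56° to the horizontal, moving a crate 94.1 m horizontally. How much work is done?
W = F·d·cosθ = (244.2)(94.1)cos(56°) = 12850 J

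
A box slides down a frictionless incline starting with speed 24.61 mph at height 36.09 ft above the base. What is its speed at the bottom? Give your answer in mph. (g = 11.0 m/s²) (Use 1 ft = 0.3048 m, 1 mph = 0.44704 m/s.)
Convert to SI: v₀ = 11.0017 m/s, h = 11.0002 m
½mv₀² + mgh = ½mv² ⇒ v = √(v₀² + 2gh) = √(11.0017² + 2·11.0·11.0002) = 19.0536 m/s = 42.62 mph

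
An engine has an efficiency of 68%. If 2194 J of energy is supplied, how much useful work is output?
W_out = η·W_in = 0.68·2194 = 1491.92 J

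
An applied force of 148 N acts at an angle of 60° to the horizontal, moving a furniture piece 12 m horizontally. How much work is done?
W = F·d·cosθ = (148)(12)cos(60°) = 888.0 J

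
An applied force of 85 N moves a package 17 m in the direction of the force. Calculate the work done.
W = F·d = (85)(17) = 1445 J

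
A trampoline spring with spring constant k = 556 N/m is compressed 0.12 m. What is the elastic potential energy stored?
PE = ½kx² = ½(556)(0.12)² = 4.003 J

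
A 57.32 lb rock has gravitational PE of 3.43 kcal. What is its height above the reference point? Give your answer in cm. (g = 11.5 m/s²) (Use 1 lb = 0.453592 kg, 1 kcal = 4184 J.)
Convert to SI: m = 25.9999 kg, PE = 14351.1 J
h = PE/(mg) = 14351.1/(25.9999·11.5) = 47.9973 m = 4800 cm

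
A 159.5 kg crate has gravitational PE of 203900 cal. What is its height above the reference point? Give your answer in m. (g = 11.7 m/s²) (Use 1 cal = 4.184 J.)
Convert to SI: m = 159.5 kg, PE = 853118 J
h = PE/(mg) = 853118/(159.5·11.7) = 457.2 m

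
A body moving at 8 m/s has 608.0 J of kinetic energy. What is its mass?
m = 2·KE/v² = 2·608.0/(8)² = 19.0 kg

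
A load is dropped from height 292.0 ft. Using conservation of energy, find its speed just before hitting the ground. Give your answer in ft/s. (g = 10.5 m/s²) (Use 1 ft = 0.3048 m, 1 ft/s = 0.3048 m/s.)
Convert to SI: h = 89.0016 m
mgh = ½mv² ⇒ v = √(2gh) = √(2·10.5·89.0016) = 43.2323 m/s = 141.8 ft/s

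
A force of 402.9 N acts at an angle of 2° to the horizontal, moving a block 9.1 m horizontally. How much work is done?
W = F·d·cosθ = (402.9)(9.1)cos(2°) = 3664 J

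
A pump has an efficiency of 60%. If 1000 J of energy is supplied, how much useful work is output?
W_out = η·W_in = 0.6·1000 = 600.0 J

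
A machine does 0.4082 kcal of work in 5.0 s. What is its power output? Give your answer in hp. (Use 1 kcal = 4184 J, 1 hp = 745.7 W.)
Convert to SI: W = 1707.91 J, t = 5.0 s
P = W/t = 1707.91/5.0 = 341.582 W = 0.4581 hp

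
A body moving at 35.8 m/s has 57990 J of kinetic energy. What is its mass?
m = 2·KE/v² = 2·57990/(35.8)² = 90.49 kg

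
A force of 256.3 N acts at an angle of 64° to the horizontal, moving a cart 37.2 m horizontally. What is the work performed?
W = F·d·cosθ = (256.3)(37.2)cos(64°) = 4180 J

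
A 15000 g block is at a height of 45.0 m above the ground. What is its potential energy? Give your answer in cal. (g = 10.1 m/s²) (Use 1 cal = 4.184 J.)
Convert to SI: m = 15.0 kg, h = 45.0 m
PE = mgh = (15.0)(10.1)(45.0) = 6817.5 J = 1629 cal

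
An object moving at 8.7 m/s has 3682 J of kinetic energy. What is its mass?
m = 2·KE/v² = 2·3682/(8.7)² = 97.29 kg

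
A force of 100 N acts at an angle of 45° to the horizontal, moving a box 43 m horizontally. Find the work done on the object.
W = F·d·cosθ = (100)(43)cos(45°) = 3041 J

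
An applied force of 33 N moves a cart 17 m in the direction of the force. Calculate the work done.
W = F·d = (33)(17) = 561.0 J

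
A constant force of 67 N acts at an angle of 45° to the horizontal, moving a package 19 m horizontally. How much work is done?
W = F·d·cosθ = (67)(19)cos(45°) = 900.1 J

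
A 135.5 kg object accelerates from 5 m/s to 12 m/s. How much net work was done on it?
W = ΔKE = ½m(v₂² − v₁²) = ½(135.5)(12² − 5²) = 8062.25 J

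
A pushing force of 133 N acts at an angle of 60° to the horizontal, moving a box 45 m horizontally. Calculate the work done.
W = F·d·cosθ = (133)(45)cos(60°) = 2993 J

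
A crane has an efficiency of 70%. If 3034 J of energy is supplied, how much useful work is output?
W_out = η·W_in = 0.7·3034 = 2123.8 J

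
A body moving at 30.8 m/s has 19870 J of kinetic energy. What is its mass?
m = 2·KE/v² = 2·19870/(30.8)² = 41.89 kg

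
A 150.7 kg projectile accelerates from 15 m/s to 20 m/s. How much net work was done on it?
W = ΔKE = ½m(v₂² − v₁²) = ½(150.7)(20² − 15²) = 13186.25 J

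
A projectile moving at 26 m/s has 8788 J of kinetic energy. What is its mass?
m = 2·KE/v² = 2·8788/(26)² = 26.0 kg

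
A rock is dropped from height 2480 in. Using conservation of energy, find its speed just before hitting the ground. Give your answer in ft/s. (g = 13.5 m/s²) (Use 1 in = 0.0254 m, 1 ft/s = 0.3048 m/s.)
Convert to SI: h = 62.992 m
mgh = ½mv² ⇒ v = √(2gh) = √(2·13.5·62.992) = 41.2406 m/s = 135.3 ft/s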